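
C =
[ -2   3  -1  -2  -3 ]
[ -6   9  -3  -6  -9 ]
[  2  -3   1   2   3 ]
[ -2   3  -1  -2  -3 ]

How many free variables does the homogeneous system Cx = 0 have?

Row reduce to echelon form.
R2 ← R2 − (3)·R1: [0, 0, 0, 0, 0]
R3 ← R3 + R1: [0, 0, 0, 0, 0]
R4 ← R4 − R1: [0, 0, 0, 0, 0]
1 nonzero row, so rank(C) = 1.
C has 5 columns; by rank–nullity, nullity = 5 − 1 = 4.

4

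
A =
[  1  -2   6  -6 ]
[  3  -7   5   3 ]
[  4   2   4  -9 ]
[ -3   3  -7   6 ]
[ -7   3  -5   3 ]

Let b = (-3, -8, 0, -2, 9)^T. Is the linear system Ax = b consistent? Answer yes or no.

no

Row reduce the augmented matrix [A | b].
R2 ← R2 − (3)·R1: [0, -1, -13, 21, 1]
R3 ← R3 − (4)·R1: [0, 10, -20, 15, 12]
R4 ← R4 + (3)·R1: [0, -3, 11, -12, -11]
R5 ← R5 + (7)·R1: [0, -11, 37, -39, -12]
R3 ← R3 + (10)·R2: [0, 0, -150, 225, 22]
R4 ← R4 − (3)·R2: [0, 0, 50, -75, -14]
R5 ← R5 − (11)·R2: [0, 0, 180, -270, -23]
R4 ← R4 + (1/3)·R3: [0, 0, 0, 0, -20/3]
R5 ← R5 + (6/5)·R3: [0, 0, 0, 0, 17/5]
R5 ← R5 + (51/100)·R4: [0, 0, 0, 0, 0]
The echelon form has 4 nonzero rows; the last pivot sits in the augmented column, so rank(A) = 3 but rank([A|b]) = 4.
Since the ranks differ, the system is inconsistent.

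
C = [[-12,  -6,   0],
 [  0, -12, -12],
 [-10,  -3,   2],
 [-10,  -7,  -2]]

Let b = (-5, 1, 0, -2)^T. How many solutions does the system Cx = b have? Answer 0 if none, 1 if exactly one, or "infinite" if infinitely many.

0

Row reduce the augmented matrix [C | b].
R3 ← R3 − (5/6)·R1: [0, 2, 2, 25/6]
R4 ← R4 − (5/6)·R1: [0, -2, -2, 13/6]
R3 ← R3 + (1/6)·R2: [0, 0, 0, 13/3]
R4 ← R4 − (1/6)·R2: [0, 0, 0, 2]
R4 ← R4 − (6/13)·R3: [0, 0, 0, 0]
The echelon form has 3 nonzero rows; the last pivot sits in the augmented column, so rank(C) = 2 but rank([C|b]) = 3.
Since the ranks differ, the system is inconsistent.
It has no solutions.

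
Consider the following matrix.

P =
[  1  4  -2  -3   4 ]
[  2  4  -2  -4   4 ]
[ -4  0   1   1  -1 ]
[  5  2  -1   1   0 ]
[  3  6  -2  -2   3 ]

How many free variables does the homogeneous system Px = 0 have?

Row reduce to echelon form.
R2 ← R2 − (2)·R1: [0, -4, 2, 2, -4]
R3 ← R3 + (4)·R1: [0, 16, -7, -11, 15]
R4 ← R4 − (5)·R1: [0, -18, 9, 16, -20]
R5 ← R5 − (3)·R1: [0, -6, 4, 7, -9]
R3 ← R3 + (4)·R2: [0, 0, 1, -3, -1]
R4 ← R4 − (9/2)·R2: [0, 0, 0, 7, -2]
R5 ← R5 − (3/2)·R2: [0, 0, 1, 4, -3]
R5 ← R5 − R3: [0, 0, 0, 7, -2]
R5 ← R5 − R4: [0, 0, 0, 0, 0]
4 nonzero rows, so rank(P) = 4.
P has 5 columns; by rank–nullity, nullity = 5 − 4 = 1.

1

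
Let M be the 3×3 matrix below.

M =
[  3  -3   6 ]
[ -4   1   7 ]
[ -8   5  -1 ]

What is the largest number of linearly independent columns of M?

2

Row reduce to echelon form.
R2 ← R2 + (4/3)·R1: [0, -3, 15]
R3 ← R3 + (8/3)·R1: [0, -3, 15]
R3 ← R3 − R2: [0, 0, 0]
Echelon form has 2 nonzero rows, so rank(M) = 2.
The rank gives the maximum number of linearly independent columns: 2.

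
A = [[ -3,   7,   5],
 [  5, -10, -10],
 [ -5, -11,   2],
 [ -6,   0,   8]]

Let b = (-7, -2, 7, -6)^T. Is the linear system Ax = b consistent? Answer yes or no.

Row reduce the augmented matrix [A | b].
R2 ← R2 + (5/3)·R1: [0, 5/3, -5/3, -41/3]
R3 ← R3 − (5/3)·R1: [0, -68/3, -19/3, 56/3]
R4 ← R4 − (2)·R1: [0, -14, -2, 8]
R3 ← R3 + (68/5)·R2: [0, 0, -29, -836/5]
R4 ← R4 + (42/5)·R2: [0, 0, -16, -534/5]
R4 ← R4 − (16/29)·R3: [0, 0, 0, -422/29]
The echelon form has 4 nonzero rows; the last pivot sits in the augmented column, so rank(A) = 3 but rank([A|b]) = 4.
Since the ranks differ, the system is inconsistent.

no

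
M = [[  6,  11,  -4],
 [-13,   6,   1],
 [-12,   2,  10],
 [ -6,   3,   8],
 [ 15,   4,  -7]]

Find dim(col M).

Row reduce to echelon form.
R2 ← R2 + (13/6)·R1: [0, 179/6, -23/3]
R3 ← R3 + (2)·R1: [0, 24, 2]
R4 ← R4 + R1: [0, 14, 4]
R5 ← R5 − (5/2)·R1: [0, -47/2, 3]
R3 ← R3 − (144/179)·R2: [0, 0, 1462/179]
R4 ← R4 − (84/179)·R2: [0, 0, 1360/179]
R5 ← R5 + (141/179)·R2: [0, 0, -544/179]
R4 ← R4 − (40/43)·R3: [0, 0, 0]
R5 ← R5 + (16/43)·R3: [0, 0, 0]
Echelon form has 3 nonzero rows, so rank(M) = 3.
The column space has dimension equal to the rank: 3.

3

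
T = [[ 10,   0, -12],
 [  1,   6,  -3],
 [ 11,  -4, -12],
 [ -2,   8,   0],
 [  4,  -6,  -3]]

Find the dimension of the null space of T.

Row reduce to echelon form.
R2 ← R2 − (1/10)·R1: [0, 6, -9/5]
R3 ← R3 − (11/10)·R1: [0, -4, 6/5]
R4 ← R4 + (1/5)·R1: [0, 8, -12/5]
R5 ← R5 − (2/5)·R1: [0, -6, 9/5]
R3 ← R3 + (2/3)·R2: [0, 0, 0]
R4 ← R4 − (4/3)·R2: [0, 0, 0]
R5 ← R5 + R2: [0, 0, 0]
2 nonzero rows, so rank(T) = 2.
T has 3 columns; by rank–nullity, nullity = 3 − 2 = 1.

1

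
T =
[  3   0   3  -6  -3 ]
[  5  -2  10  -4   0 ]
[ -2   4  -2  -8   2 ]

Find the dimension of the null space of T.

Row reduce to echelon form.
R2 ← R2 − (5/3)·R1: [0, -2, 5, 6, 5]
R3 ← R3 + (2/3)·R1: [0, 4, 0, -12, 0]
R3 ← R3 + (2)·R2: [0, 0, 10, 0, 10]
3 nonzero rows, so rank(T) = 3.
T has 5 columns; by rank–nullity, nullity = 5 − 3 = 2.

2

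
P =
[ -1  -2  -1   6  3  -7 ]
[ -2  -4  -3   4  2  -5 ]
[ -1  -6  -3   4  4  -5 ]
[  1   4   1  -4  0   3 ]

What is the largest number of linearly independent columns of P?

Row reduce to echelon form.
R2 ← R2 − (2)·R1: [0, 0, -1, -8, -4, 9]
R3 ← R3 − R1: [0, -4, -2, -2, 1, 2]
R4 ← R4 + R1: [0, 2, 0, 2, 3, -4]
Swap R2 ↔ R3
R4 ← R4 + (1/2)·R2: [0, 0, -1, 1, 7/2, -3]
R4 ← R4 − R3: [0, 0, 0, 9, 15/2, -12]
Echelon form has 4 nonzero rows, so rank(P) = 4.
The rank gives the maximum number of linearly independent columns: 4.

4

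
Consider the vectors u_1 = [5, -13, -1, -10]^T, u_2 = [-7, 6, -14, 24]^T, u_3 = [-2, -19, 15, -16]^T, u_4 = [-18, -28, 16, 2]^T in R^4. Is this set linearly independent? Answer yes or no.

yes

Form the matrix with these vectors as rows and row reduce.
R2 ← R2 + (7/5)·R1: [0, -61/5, -77/5, 10]
R3 ← R3 + (2/5)·R1: [0, -121/5, 73/5, -20]
R4 ← R4 + (18/5)·R1: [0, -374/5, 62/5, -34]
R3 ← R3 − (121/61)·R2: [0, 0, 2754/61, -2430/61]
R4 ← R4 − (374/61)·R2: [0, 0, 6516/61, -5814/61]
R4 ← R4 − (362/153)·R3: [0, 0, 0, -18/17]
4 nonzero rows, so the 4 vectors span a space of dimension 4.
Since 4 = 4, the vectors are linearly independent.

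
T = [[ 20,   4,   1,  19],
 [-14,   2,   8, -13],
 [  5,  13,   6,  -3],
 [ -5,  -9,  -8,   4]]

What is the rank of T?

4

Row reduce to echelon form.
R2 ← R2 + (7/10)·R1: [0, 24/5, 87/10, 3/10]
R3 ← R3 − (1/4)·R1: [0, 12, 23/4, -31/4]
R4 ← R4 + (1/4)·R1: [0, -8, -31/4, 35/4]
R3 ← R3 − (5/2)·R2: [0, 0, -16, -17/2]
R4 ← R4 + (5/3)·R2: [0, 0, 27/4, 37/4]
R4 ← R4 + (27/64)·R3: [0, 0, 0, 725/128]
Echelon form has 4 nonzero rows, so rank(T) = 4.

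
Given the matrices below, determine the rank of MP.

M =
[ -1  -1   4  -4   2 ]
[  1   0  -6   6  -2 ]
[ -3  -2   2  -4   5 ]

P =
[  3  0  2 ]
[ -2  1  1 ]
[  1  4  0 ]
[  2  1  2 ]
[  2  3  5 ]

3

First compute MP:
[[ -1,  17,  -1],
 [  5, -24,   4],
 [ -1,  17,   9]]
Now row reduce the product.
R2 ← R2 + (5)·R1: [0, 61, -1]
R3 ← R3 − R1: [0, 0, 10]
3 nonzero rows, so rank(MP) = 3.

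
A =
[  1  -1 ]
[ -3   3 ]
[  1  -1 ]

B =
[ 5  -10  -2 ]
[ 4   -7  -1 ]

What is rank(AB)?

First compute AB:
[[  1,  -3,  -1],
 [ -3,   9,   3],
 [  1,  -3,  -1]]
Now row reduce the product.
R2 ← R2 + (3)·R1: [0, 0, 0]
R3 ← R3 − R1: [0, 0, 0]
1 nonzero row, so rank(AB) = 1.

1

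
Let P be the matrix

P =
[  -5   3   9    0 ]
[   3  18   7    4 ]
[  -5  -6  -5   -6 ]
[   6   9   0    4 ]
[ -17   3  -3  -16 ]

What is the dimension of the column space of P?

Row reduce to echelon form.
R2 ← R2 + (3/5)·R1: [0, 99/5, 62/5, 4]
R3 ← R3 − R1: [0, -9, -14, -6]
R4 ← R4 + (6/5)·R1: [0, 63/5, 54/5, 4]
R5 ← R5 − (17/5)·R1: [0, -36/5, -168/5, -16]
R3 ← R3 + (5/11)·R2: [0, 0, -92/11, -46/11]
R4 ← R4 − (7/11)·R2: [0, 0, 32/11, 16/11]
R5 ← R5 + (4/11)·R2: [0, 0, -320/11, -160/11]
R4 ← R4 + (8/23)·R3: [0, 0, 0, 0]
R5 ← R5 − (80/23)·R3: [0, 0, 0, 0]
Echelon form has 3 nonzero rows, so rank(P) = 3.
The column space has dimension equal to the rank: 3.

3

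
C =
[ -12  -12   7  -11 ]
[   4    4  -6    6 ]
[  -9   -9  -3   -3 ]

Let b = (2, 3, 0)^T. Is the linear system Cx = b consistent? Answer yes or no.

Row reduce the augmented matrix [C | b].
R2 ← R2 + (1/3)·R1: [0, 0, -11/3, 7/3, 11/3]
R3 ← R3 − (3/4)·R1: [0, 0, -33/4, 21/4, -3/2]
R3 ← R3 − (9/4)·R2: [0, 0, 0, 0, -39/4]
The echelon form has 3 nonzero rows; the last pivot sits in the augmented column, so rank(C) = 2 but rank([C|b]) = 3.
Since the ranks differ, the system is inconsistent.

no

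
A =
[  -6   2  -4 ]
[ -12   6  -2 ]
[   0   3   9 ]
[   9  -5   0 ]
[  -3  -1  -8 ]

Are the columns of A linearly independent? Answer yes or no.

Row reduce A to echelon form.
R2 ← R2 − (2)·R1: [0, 2, 6]
R4 ← R4 + (3/2)·R1: [0, -2, -6]
R5 ← R5 − (1/2)·R1: [0, -2, -6]
R3 ← R3 − (3/2)·R2: [0, 0, 0]
R4 ← R4 + R2: [0, 0, 0]
R5 ← R5 + R2: [0, 0, 0]
2 pivots among 3 columns.
Only 2 < 3 pivot columns, so the columns are linearly dependent.

no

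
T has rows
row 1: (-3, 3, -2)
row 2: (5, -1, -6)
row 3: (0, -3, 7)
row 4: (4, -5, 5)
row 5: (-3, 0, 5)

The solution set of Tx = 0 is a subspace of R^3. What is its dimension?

1

Row reduce to echelon form.
R2 ← R2 + (5/3)·R1: [0, 4, -28/3]
R4 ← R4 + (4/3)·R1: [0, -1, 7/3]
R5 ← R5 − R1: [0, -3, 7]
R3 ← R3 + (3/4)·R2: [0, 0, 0]
R4 ← R4 + (1/4)·R2: [0, 0, 0]
R5 ← R5 + (3/4)·R2: [0, 0, 0]
2 nonzero rows, so rank(T) = 2.
T has 3 columns; by rank–nullity, nullity = 3 − 2 = 1.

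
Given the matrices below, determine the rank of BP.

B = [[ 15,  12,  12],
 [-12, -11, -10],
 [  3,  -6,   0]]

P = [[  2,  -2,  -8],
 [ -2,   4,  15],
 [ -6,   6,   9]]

2

First compute BP:
[[-66,  90, 168],
 [ 58, -80, -159],
 [ 18, -30, -114]]
Now row reduce the product.
R2 ← R2 + (29/33)·R1: [0, -10/11, -125/11]
R3 ← R3 + (3/11)·R1: [0, -60/11, -750/11]
R3 ← R3 − (6)·R2: [0, 0, 0]
2 nonzero rows, so rank(BP) = 2.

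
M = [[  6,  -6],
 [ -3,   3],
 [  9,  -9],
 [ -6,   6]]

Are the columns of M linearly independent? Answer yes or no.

Row reduce M to echelon form.
R2 ← R2 + (1/2)·R1: [0, 0]
R3 ← R3 − (3/2)·R1: [0, 0]
R4 ← R4 + R1: [0, 0]
1 pivot among 2 columns.
Only 1 < 2 pivot columns, so the columns are linearly dependent.

no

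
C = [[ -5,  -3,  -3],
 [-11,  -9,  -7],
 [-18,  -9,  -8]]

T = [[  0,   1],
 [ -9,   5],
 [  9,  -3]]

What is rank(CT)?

2

First compute CT:
[[  0, -11],
 [ 18, -35],
 [  9, -39]]
Now row reduce the product.
Swap R1 ↔ R2
R3 ← R3 − (1/2)·R1: [0, -43/2]
R3 ← R3 − (43/22)·R2: [0, 0]
2 nonzero rows, so rank(CT) = 2.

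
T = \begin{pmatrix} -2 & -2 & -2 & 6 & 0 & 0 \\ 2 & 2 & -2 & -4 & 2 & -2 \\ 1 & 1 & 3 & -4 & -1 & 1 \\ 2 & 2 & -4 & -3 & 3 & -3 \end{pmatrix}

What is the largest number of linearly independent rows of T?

Row reduce to echelon form.
R2 ← R2 + R1: [0, 0, -4, 2, 2, -2]
R3 ← R3 + (1/2)·R1: [0, 0, 2, -1, -1, 1]
R4 ← R4 + R1: [0, 0, -6, 3, 3, -3]
R3 ← R3 + (1/2)·R2: [0, 0, 0, 0, 0, 0]
R4 ← R4 − (3/2)·R2: [0, 0, 0, 0, 0, 0]
Echelon form has 2 nonzero rows, so rank(T) = 2.
The rank gives the maximum number of linearly independent rows: 2.

2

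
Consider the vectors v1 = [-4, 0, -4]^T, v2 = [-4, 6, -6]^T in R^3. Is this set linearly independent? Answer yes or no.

yes

Form the matrix with these vectors as rows and row reduce.
R2 ← R2 − R1: [0, 6, -2]
2 nonzero rows, so the 2 vectors span a space of dimension 2.
Since 2 = 2, the vectors are linearly independent.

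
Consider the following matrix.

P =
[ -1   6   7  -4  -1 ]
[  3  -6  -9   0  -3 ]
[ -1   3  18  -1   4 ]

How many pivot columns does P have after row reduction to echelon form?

3

Row reduce to echelon form.
R2 ← R2 + (3)·R1: [0, 12, 12, -12, -6]
R3 ← R3 − R1: [0, -3, 11, 3, 5]
R3 ← R3 + (1/4)·R2: [0, 0, 14, 0, 7/2]
Echelon form has 3 nonzero rows, so rank(P) = 3.
Each nonzero row contributes one pivot column: 3 pivot columns.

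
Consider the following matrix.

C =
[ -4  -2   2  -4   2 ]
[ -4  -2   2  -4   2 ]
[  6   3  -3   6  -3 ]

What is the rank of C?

Row reduce to echelon form.
R2 ← R2 − R1: [0, 0, 0, 0, 0]
R3 ← R3 + (3/2)·R1: [0, 0, 0, 0, 0]
Echelon form has 1 nonzero row, so rank(C) = 1.

1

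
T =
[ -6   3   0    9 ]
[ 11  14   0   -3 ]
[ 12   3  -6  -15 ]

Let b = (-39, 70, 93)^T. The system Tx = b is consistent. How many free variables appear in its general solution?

1

Row reduce the augmented matrix [T | b].
R2 ← R2 + (11/6)·R1: [0, 39/2, 0, 27/2, -3/2]
R3 ← R3 + (2)·R1: [0, 9, -6, 3, 15]
R3 ← R3 − (6/13)·R2: [0, 0, -6, -42/13, 204/13]
The echelon form has 3 nonzero rows, and every pivot lies in the first 4 columns, so rank(T) = rank([T|b]) = 3.
The system is consistent.
Free variables = (unknowns) − (rank) = 4 − 3 = 1.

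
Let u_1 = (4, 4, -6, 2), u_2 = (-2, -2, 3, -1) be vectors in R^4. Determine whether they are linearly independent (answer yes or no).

Form the matrix with these vectors as rows and row reduce.
R2 ← R2 + (1/2)·R1: [0, 0, 0, 0]
1 nonzero row, so the 2 vectors span a space of dimension 1.
Since 1 < 2, the vectors are linearly dependent.

no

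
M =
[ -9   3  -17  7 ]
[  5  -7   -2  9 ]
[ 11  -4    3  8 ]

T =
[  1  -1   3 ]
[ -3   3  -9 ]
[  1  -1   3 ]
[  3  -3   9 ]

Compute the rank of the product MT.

1

First compute MT:
[[-14,  14, -42],
 [ 51, -51, 153],
 [ 50, -50, 150]]
Now row reduce the product.
R2 ← R2 + (51/14)·R1: [0, 0, 0]
R3 ← R3 + (25/7)·R1: [0, 0, 0]
1 nonzero row, so rank(MT) = 1.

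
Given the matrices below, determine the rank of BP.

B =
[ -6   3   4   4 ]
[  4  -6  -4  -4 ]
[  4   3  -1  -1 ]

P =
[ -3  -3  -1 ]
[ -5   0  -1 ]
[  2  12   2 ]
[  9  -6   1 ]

First compute BP:
[[ 47,  42,  15],
 [-26, -36, -10],
 [-38, -18, -10]]
Now row reduce the product.
R2 ← R2 + (26/47)·R1: [0, -600/47, -80/47]
R3 ← R3 + (38/47)·R1: [0, 750/47, 100/47]
R3 ← R3 + (5/4)·R2: [0, 0, 0]
2 nonzero rows, so rank(BP) = 2.

2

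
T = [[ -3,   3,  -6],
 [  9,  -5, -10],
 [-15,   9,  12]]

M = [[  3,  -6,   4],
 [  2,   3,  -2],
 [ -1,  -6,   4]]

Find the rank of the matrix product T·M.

2

First compute TM:
[[  3,  63, -42],
 [ 27,  -9,   6],
 [-39,  45, -30]]
Now row reduce the product.
R2 ← R2 − (9)·R1: [0, -576, 384]
R3 ← R3 + (13)·R1: [0, 864, -576]
R3 ← R3 + (3/2)·R2: [0, 0, 0]
2 nonzero rows, so rank(TM) = 2.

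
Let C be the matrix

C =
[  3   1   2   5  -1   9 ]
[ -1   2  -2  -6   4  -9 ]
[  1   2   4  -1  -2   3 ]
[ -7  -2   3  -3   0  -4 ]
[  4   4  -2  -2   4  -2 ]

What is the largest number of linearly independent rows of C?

Row reduce to echelon form.
R2 ← R2 + (1/3)·R1: [0, 7/3, -4/3, -13/3, 11/3, -6]
R3 ← R3 − (1/3)·R1: [0, 5/3, 10/3, -8/3, -5/3, 0]
R4 ← R4 + (7/3)·R1: [0, 1/3, 23/3, 26/3, -7/3, 17]
R5 ← R5 − (4/3)·R1: [0, 8/3, -14/3, -26/3, 16/3, -14]
R3 ← R3 − (5/7)·R2: [0, 0, 30/7, 3/7, -30/7, 30/7]
R4 ← R4 − (1/7)·R2: [0, 0, 55/7, 65/7, -20/7, 125/7]
R5 ← R5 − (8/7)·R2: [0, 0, -22/7, -26/7, 8/7, -50/7]
R4 ← R4 − (11/6)·R3: [0, 0, 0, 17/2, 5, 10]
R5 ← R5 + (11/15)·R3: [0, 0, 0, -17/5, -2, -4]
R5 ← R5 + (2/5)·R4: [0, 0, 0, 0, 0, 0]
Echelon form has 4 nonzero rows, so rank(C) = 4.
The rank gives the maximum number of linearly independent rows: 4.

4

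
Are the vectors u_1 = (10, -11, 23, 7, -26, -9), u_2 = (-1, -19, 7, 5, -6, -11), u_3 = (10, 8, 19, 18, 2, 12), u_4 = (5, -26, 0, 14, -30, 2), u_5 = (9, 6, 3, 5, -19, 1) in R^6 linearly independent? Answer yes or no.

yes

Form the matrix with these vectors as rows and row reduce.
R2 ← R2 + (1/10)·R1: [0, -201/10, 93/10, 57/10, -43/5, -119/10]
R3 ← R3 − R1: [0, 19, -4, 11, 28, 21]
R4 ← R4 − (1/2)·R1: [0, -41/2, -23/2, 21/2, -17, 13/2]
R5 ← R5 − (9/10)·R1: [0, 159/10, -177/10, -13/10, 22/5, 91/10]
R3 ← R3 + (190/201)·R2: [0, 0, 321/67, 1098/67, 3994/201, 1960/201]
R4 ← R4 − (205/201)·R2: [0, 0, -1406/67, 314/67, -1654/201, 3746/201]
R5 ← R5 + (53/67)·R2: [0, 0, -693/67, 215/67, -161/67, -21/67]
R4 ← R4 + (1406/321)·R3: [0, 0, 0, 8182/107, 75890/963, 59078/963]
R5 ← R5 + (231/107)·R3: [0, 0, 0, 4129/107, 4333/107, 2219/107]
R5 ← R5 − (4129/8182)·R4: [0, 0, 0, 0, 26746/36819, -376310/36819]
5 nonzero rows, so the 5 vectors span a space of dimension 5.
Since 5 = 5, the vectors are linearly independent.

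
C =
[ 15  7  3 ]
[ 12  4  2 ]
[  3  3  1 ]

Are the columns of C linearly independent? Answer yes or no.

no

Row reduce C to echelon form.
R2 ← R2 − (4/5)·R1: [0, -8/5, -2/5]
R3 ← R3 − (1/5)·R1: [0, 8/5, 2/5]
R3 ← R3 + R2: [0, 0, 0]
2 pivots among 3 columns.
Only 2 < 3 pivot columns, so the columns are linearly dependent.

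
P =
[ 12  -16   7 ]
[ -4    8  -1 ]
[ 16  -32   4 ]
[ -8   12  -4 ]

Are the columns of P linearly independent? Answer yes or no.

Row reduce P to echelon form.
R2 ← R2 + (1/3)·R1: [0, 8/3, 4/3]
R3 ← R3 − (4/3)·R1: [0, -32/3, -16/3]
R4 ← R4 + (2/3)·R1: [0, 4/3, 2/3]
R3 ← R3 + (4)·R2: [0, 0, 0]
R4 ← R4 − (1/2)·R2: [0, 0, 0]
2 pivots among 3 columns.
Only 2 < 3 pivot columns, so the columns are linearly dependent.

no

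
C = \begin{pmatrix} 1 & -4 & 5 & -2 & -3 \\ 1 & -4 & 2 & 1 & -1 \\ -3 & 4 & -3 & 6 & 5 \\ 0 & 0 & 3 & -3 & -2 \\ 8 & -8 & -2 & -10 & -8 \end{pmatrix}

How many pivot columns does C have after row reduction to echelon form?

3

Row reduce to echelon form.
R2 ← R2 − R1: [0, 0, -3, 3, 2]
R3 ← R3 + (3)·R1: [0, -8, 12, 0, -4]
R5 ← R5 − (8)·R1: [0, 24, -42, 6, 16]
Swap R2 ↔ R3
R5 ← R5 + (3)·R2: [0, 0, -6, 6, 4]
R4 ← R4 + R3: [0, 0, 0, 0, 0]
R5 ← R5 − (2)·R3: [0, 0, 0, 0, 0]
Echelon form has 3 nonzero rows, so rank(C) = 3.
Each nonzero row contributes one pivot column: 3 pivot columns.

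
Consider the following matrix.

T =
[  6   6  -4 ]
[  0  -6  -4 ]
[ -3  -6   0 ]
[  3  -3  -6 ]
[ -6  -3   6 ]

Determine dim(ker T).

1

Row reduce to echelon form.
R3 ← R3 + (1/2)·R1: [0, -3, -2]
R4 ← R4 − (1/2)·R1: [0, -6, -4]
R5 ← R5 + R1: [0, 3, 2]
R3 ← R3 − (1/2)·R2: [0, 0, 0]
R4 ← R4 − R2: [0, 0, 0]
R5 ← R5 + (1/2)·R2: [0, 0, 0]
2 nonzero rows, so rank(T) = 2.
T has 3 columns; by rank–nullity, nullity = 3 − 2 = 1.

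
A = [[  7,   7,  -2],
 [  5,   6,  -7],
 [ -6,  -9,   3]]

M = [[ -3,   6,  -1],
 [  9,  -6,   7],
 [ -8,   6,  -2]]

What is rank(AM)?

3

First compute AM:
[[ 58, -12,  46],
 [ 95, -48,  51],
 [-87,  36, -63]]
Now row reduce the product.
R2 ← R2 − (95/58)·R1: [0, -822/29, -706/29]
R3 ← R3 + (3/2)·R1: [0, 18, 6]
R3 ← R3 + (87/137)·R2: [0, 0, -1296/137]
3 nonzero rows, so rank(AM) = 3.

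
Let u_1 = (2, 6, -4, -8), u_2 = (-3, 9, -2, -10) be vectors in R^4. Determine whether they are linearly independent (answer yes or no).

yes

Form the matrix with these vectors as rows and row reduce.
R2 ← R2 + (3/2)·R1: [0, 18, -8, -22]
2 nonzero rows, so the 2 vectors span a space of dimension 2.
Since 2 = 2, the vectors are linearly independent.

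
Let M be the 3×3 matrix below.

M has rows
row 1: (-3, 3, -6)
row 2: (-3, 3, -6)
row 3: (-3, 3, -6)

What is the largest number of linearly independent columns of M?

Row reduce to echelon form.
R2 ← R2 − R1: [0, 0, 0]
R3 ← R3 − R1: [0, 0, 0]
Echelon form has 1 nonzero row, so rank(M) = 1.
The rank gives the maximum number of linearly independent columns: 1.

1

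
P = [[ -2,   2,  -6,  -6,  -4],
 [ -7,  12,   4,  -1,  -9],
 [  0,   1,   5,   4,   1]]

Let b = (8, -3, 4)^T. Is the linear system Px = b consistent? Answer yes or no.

no

Row reduce the augmented matrix [P | b].
R2 ← R2 − (7/2)·R1: [0, 5, 25, 20, 5, -31]
R3 ← R3 − (1/5)·R2: [0, 0, 0, 0, 0, 51/5]
The echelon form has 3 nonzero rows; the last pivot sits in the augmented column, so rank(P) = 2 but rank([P|b]) = 3.
Since the ranks differ, the system is inconsistent.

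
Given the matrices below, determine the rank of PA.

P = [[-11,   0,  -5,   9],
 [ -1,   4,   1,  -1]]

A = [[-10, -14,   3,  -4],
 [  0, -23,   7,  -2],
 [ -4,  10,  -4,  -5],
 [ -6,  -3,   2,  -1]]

2

First compute PA:
[[ 76,  77,   5,  60],
 [ 12, -65,  19,  -8]]
Now row reduce the product.
R2 ← R2 − (3/19)·R1: [0, -1466/19, 346/19, -332/19]
2 nonzero rows, so rank(PA) = 2.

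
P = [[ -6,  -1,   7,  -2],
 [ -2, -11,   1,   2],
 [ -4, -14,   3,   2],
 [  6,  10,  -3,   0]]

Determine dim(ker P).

1

Row reduce to echelon form.
R2 ← R2 − (1/3)·R1: [0, -32/3, -4/3, 8/3]
R3 ← R3 − (2/3)·R1: [0, -40/3, -5/3, 10/3]
R4 ← R4 + R1: [0, 9, 4, -2]
R3 ← R3 − (5/4)·R2: [0, 0, 0, 0]
R4 ← R4 + (27/32)·R2: [0, 0, 23/8, 1/4]
Swap R3 ↔ R4
3 nonzero rows, so rank(P) = 3.
P has 4 columns; by rank–nullity, nullity = 4 − 3 = 1.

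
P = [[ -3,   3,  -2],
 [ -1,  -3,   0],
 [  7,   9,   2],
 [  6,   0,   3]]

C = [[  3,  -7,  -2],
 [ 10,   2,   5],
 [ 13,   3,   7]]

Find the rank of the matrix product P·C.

First compute PC:
[[ -5,  21,   7],
 [-33,   1, -13],
 [137, -25,  45],
 [ 57, -33,   9]]
Now row reduce the product.
R2 ← R2 − (33/5)·R1: [0, -688/5, -296/5]
R3 ← R3 + (137/5)·R1: [0, 2752/5, 1184/5]
R4 ← R4 + (57/5)·R1: [0, 1032/5, 444/5]
R3 ← R3 + (4)·R2: [0, 0, 0]
R4 ← R4 + (3/2)·R2: [0, 0, 0]
2 nonzero rows, so rank(PC) = 2.

2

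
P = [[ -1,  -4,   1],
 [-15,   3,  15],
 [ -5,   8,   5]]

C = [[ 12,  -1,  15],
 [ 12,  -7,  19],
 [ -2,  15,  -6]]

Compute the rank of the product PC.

First compute PC:
[[-62,  44, -97],
 [-174, 219, -258],
 [ 26,  24,  47]]
Now row reduce the product.
R2 ← R2 − (87/31)·R1: [0, 2961/31, 441/31]
R3 ← R3 + (13/31)·R1: [0, 1316/31, 196/31]
R3 ← R3 − (4/9)·R2: [0, 0, 0]
2 nonzero rows, so rank(PC) = 2.

2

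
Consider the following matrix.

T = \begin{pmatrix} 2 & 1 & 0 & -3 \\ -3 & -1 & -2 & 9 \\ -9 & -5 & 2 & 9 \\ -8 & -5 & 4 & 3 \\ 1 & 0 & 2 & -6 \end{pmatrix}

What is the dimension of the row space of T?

2

Row reduce to echelon form.
R2 ← R2 + (3/2)·R1: [0, 1/2, -2, 9/2]
R3 ← R3 + (9/2)·R1: [0, -1/2, 2, -9/2]
R4 ← R4 + (4)·R1: [0, -1, 4, -9]
R5 ← R5 − (1/2)·R1: [0, -1/2, 2, -9/2]
R3 ← R3 + R2: [0, 0, 0, 0]
R4 ← R4 + (2)·R2: [0, 0, 0, 0]
R5 ← R5 + R2: [0, 0, 0, 0]
Echelon form has 2 nonzero rows, so rank(T) = 2.
The row space has dimension equal to the rank: 2.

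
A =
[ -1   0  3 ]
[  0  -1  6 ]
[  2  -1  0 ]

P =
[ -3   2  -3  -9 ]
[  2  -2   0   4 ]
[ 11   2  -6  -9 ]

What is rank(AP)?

2

First compute AP:
[[ 36,   4, -15, -18],
 [ 64,  14, -36, -58],
 [ -8,   6,  -6, -22]]
Now row reduce the product.
R2 ← R2 − (16/9)·R1: [0, 62/9, -28/3, -26]
R3 ← R3 + (2/9)·R1: [0, 62/9, -28/3, -26]
R3 ← R3 − R2: [0, 0, 0, 0]
2 nonzero rows, so rank(AP) = 2.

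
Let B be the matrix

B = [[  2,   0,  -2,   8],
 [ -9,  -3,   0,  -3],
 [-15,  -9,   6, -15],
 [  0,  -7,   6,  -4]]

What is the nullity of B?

Row reduce to echelon form.
R2 ← R2 + (9/2)·R1: [0, -3, -9, 33]
R3 ← R3 + (15/2)·R1: [0, -9, -9, 45]
R3 ← R3 − (3)·R2: [0, 0, 18, -54]
R4 ← R4 − (7/3)·R2: [0, 0, 27, -81]
R4 ← R4 − (3/2)·R3: [0, 0, 0, 0]
3 nonzero rows, so rank(B) = 3.
B has 4 columns; by rank–nullity, nullity = 4 − 3 = 1.

1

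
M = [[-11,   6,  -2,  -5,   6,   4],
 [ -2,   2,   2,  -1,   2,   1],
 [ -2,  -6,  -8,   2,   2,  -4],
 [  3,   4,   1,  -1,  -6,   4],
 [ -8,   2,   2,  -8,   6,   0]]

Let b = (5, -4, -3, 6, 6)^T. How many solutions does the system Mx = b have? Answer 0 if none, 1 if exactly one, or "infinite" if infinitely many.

0

Row reduce the augmented matrix [M | b].
R2 ← R2 − (2/11)·R1: [0, 10/11, 26/11, -1/11, 10/11, 3/11, -54/11]
R3 ← R3 − (2/11)·R1: [0, -78/11, -84/11, 32/11, 10/11, -52/11, -43/11]
R4 ← R4 + (3/11)·R1: [0, 62/11, 5/11, -26/11, -48/11, 56/11, 81/11]
R5 ← R5 − (8/11)·R1: [0, -26/11, 38/11, -48/11, 18/11, -32/11, 26/11]
R3 ← R3 + (39/5)·R2: [0, 0, 54/5, 11/5, 8, -13/5, -211/5]
R4 ← R4 − (31/5)·R2: [0, 0, -71/5, -9/5, -10, 17/5, 189/5]
R5 ← R5 + (13/5)·R2: [0, 0, 48/5, -23/5, 4, -11/5, -52/5]
R4 ← R4 + (71/54)·R3: [0, 0, 0, 59/54, 14/27, -1/54, -955/54]
R5 ← R5 − (8/9)·R3: [0, 0, 0, -59/9, -28/9, 1/9, 244/9]
R5 ← R5 + (6)·R4: [0, 0, 0, 0, 0, 0, -79]
The echelon form has 5 nonzero rows; the last pivot sits in the augmented column, so rank(M) = 4 but rank([M|b]) = 5.
Since the ranks differ, the system is inconsistent.
It has no solutions.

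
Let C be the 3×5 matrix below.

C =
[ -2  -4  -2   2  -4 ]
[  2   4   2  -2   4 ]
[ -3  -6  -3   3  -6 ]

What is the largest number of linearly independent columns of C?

1

Row reduce to echelon form.
R2 ← R2 + R1: [0, 0, 0, 0, 0]
R3 ← R3 − (3/2)·R1: [0, 0, 0, 0, 0]
Echelon form has 1 nonzero row, so rank(C) = 1.
The rank gives the maximum number of linearly independent columns: 1.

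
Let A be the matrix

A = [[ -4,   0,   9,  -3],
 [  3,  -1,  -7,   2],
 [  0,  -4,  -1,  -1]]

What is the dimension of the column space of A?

2

Row reduce to echelon form.
R2 ← R2 + (3/4)·R1: [0, -1, -1/4, -1/4]
R3 ← R3 − (4)·R2: [0, 0, 0, 0]
Echelon form has 2 nonzero rows, so rank(A) = 2.
The column space has dimension equal to the rank: 2.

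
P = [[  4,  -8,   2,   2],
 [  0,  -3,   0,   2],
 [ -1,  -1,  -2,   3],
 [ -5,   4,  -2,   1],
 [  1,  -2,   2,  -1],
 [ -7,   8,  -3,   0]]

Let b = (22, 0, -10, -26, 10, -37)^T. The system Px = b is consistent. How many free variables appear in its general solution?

Row reduce the augmented matrix [P | b].
R3 ← R3 + (1/4)·R1: [0, -3, -3/2, 7/2, -9/2]
R4 ← R4 + (5/4)·R1: [0, -6, 1/2, 7/2, 3/2]
R5 ← R5 − (1/4)·R1: [0, 0, 3/2, -3/2, 9/2]
R6 ← R6 + (7/4)·R1: [0, -6, 1/2, 7/2, 3/2]
R3 ← R3 − R2: [0, 0, -3/2, 3/2, -9/2]
R4 ← R4 − (2)·R2: [0, 0, 1/2, -1/2, 3/2]
R6 ← R6 − (2)·R2: [0, 0, 1/2, -1/2, 3/2]
R4 ← R4 + (1/3)·R3: [0, 0, 0, 0, 0]
R5 ← R5 + R3: [0, 0, 0, 0, 0]
R6 ← R6 + (1/3)·R3: [0, 0, 0, 0, 0]
The echelon form has 3 nonzero rows, and every pivot lies in the first 4 columns, so rank(P) = rank([P|b]) = 3.
The system is consistent.
Free variables = (unknowns) − (rank) = 4 − 3 = 1.

1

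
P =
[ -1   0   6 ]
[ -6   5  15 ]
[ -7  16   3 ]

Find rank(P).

3

Row reduce to echelon form.
R2 ← R2 − (6)·R1: [0, 5, -21]
R3 ← R3 − (7)·R1: [0, 16, -39]
R3 ← R3 − (16/5)·R2: [0, 0, 141/5]
Echelon form has 3 nonzero rows, so rank(P) = 3.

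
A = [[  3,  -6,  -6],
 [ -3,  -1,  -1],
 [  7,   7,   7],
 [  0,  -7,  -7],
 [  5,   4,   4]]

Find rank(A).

2

Row reduce to echelon form.
R2 ← R2 + R1: [0, -7, -7]
R3 ← R3 − (7/3)·R1: [0, 21, 21]
R5 ← R5 − (5/3)·R1: [0, 14, 14]
R3 ← R3 + (3)·R2: [0, 0, 0]
R4 ← R4 − R2: [0, 0, 0]
R5 ← R5 + (2)·R2: [0, 0, 0]
Echelon form has 2 nonzero rows, so rank(A) = 2.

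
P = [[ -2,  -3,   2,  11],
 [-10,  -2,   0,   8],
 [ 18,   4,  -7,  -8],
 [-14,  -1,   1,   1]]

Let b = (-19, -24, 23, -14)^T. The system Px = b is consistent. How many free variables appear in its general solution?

0

Row reduce the augmented matrix [P | b].
R2 ← R2 − (5)·R1: [0, 13, -10, -47, 71]
R3 ← R3 + (9)·R1: [0, -23, 11, 91, -148]
R4 ← R4 − (7)·R1: [0, 20, -13, -76, 119]
R3 ← R3 + (23/13)·R2: [0, 0, -87/13, 102/13, -291/13]
R4 ← R4 − (20/13)·R2: [0, 0, 31/13, -48/13, 127/13]
R4 ← R4 + (31/87)·R3: [0, 0, 0, -26/29, 52/29]
The echelon form has 4 nonzero rows, and every pivot lies in the first 4 columns, so rank(P) = rank([P|b]) = 4.
The system is consistent.
Free variables = (unknowns) − (rank) = 4 − 4 = 0.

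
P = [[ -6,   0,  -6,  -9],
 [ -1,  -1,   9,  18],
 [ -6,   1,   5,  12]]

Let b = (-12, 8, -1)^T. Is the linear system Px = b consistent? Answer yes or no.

Row reduce the augmented matrix [P | b].
R2 ← R2 − (1/6)·R1: [0, -1, 10, 39/2, 10]
R3 ← R3 − R1: [0, 1, 11, 21, 11]
R3 ← R3 + R2: [0, 0, 21, 81/2, 21]
The echelon form has 3 nonzero rows, and every pivot lies in the first 4 columns, so rank(P) = rank([P|b]) = 3.
The system is consistent.

yes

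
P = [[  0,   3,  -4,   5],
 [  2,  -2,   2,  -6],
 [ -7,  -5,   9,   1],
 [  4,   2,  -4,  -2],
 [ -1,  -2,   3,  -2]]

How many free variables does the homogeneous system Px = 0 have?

Row reduce to echelon form.
Swap R1 ↔ R2
R3 ← R3 + (7/2)·R1: [0, -12, 16, -20]
R4 ← R4 − (2)·R1: [0, 6, -8, 10]
R5 ← R5 + (1/2)·R1: [0, -3, 4, -5]
R3 ← R3 + (4)·R2: [0, 0, 0, 0]
R4 ← R4 − (2)·R2: [0, 0, 0, 0]
R5 ← R5 + R2: [0, 0, 0, 0]
2 nonzero rows, so rank(P) = 2.
P has 4 columns; by rank–nullity, nullity = 4 − 2 = 2.

2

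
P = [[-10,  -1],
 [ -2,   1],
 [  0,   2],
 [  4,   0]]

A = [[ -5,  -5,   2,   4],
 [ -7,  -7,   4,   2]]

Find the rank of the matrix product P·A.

First compute PA:
[[ 57,  57, -24, -42],
 [  3,   3,   0,  -6],
 [-14, -14,   8,   4],
 [-20, -20,   8,  16]]
Now row reduce the product.
R2 ← R2 − (1/19)·R1: [0, 0, 24/19, -72/19]
R3 ← R3 + (14/57)·R1: [0, 0, 40/19, -120/19]
R4 ← R4 + (20/57)·R1: [0, 0, -8/19, 24/19]
R3 ← R3 − (5/3)·R2: [0, 0, 0, 0]
R4 ← R4 + (1/3)·R2: [0, 0, 0, 0]
2 nonzero rows, so rank(PA) = 2.

2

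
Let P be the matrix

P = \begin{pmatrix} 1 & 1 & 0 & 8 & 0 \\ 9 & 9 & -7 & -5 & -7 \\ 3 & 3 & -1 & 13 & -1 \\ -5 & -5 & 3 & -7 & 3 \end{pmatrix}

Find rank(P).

2

Row reduce to echelon form.
R2 ← R2 − (9)·R1: [0, 0, -7, -77, -7]
R3 ← R3 − (3)·R1: [0, 0, -1, -11, -1]
R4 ← R4 + (5)·R1: [0, 0, 3, 33, 3]
R3 ← R3 − (1/7)·R2: [0, 0, 0, 0, 0]
R4 ← R4 + (3/7)·R2: [0, 0, 0, 0, 0]
Echelon form has 2 nonzero rows, so rank(P) = 2.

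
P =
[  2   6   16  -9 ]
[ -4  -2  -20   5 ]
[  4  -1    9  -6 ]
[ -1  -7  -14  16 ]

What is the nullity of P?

0

Row reduce to echelon form.
R2 ← R2 + (2)·R1: [0, 10, 12, -13]
R3 ← R3 − (2)·R1: [0, -13, -23, 12]
R4 ← R4 + (1/2)·R1: [0, -4, -6, 23/2]
R3 ← R3 + (13/10)·R2: [0, 0, -37/5, -49/10]
R4 ← R4 + (2/5)·R2: [0, 0, -6/5, 63/10]
R4 ← R4 − (6/37)·R3: [0, 0, 0, 525/74]
4 nonzero rows, so rank(P) = 4.
P has 4 columns; by rank–nullity, nullity = 4 − 4 = 0.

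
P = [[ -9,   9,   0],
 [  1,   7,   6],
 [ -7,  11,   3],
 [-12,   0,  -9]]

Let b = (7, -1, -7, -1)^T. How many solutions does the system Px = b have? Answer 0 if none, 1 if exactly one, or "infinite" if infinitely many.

Row reduce the augmented matrix [P | b].
R2 ← R2 + (1/9)·R1: [0, 8, 6, -2/9]
R3 ← R3 − (7/9)·R1: [0, 4, 3, -112/9]
R4 ← R4 − (4/3)·R1: [0, -12, -9, -31/3]
R3 ← R3 − (1/2)·R2: [0, 0, 0, -37/3]
R4 ← R4 + (3/2)·R2: [0, 0, 0, -32/3]
R4 ← R4 − (32/37)·R3: [0, 0, 0, 0]
The echelon form has 3 nonzero rows; the last pivot sits in the augmented column, so rank(P) = 2 but rank([P|b]) = 3.
Since the ranks differ, the system is inconsistent.
It has no solutions.

0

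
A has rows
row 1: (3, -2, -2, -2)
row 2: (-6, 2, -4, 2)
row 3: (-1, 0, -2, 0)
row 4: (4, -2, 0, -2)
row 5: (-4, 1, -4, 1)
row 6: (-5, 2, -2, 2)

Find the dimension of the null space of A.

2

Row reduce to echelon form.
R2 ← R2 + (2)·R1: [0, -2, -8, -2]
R3 ← R3 + (1/3)·R1: [0, -2/3, -8/3, -2/3]
R4 ← R4 − (4/3)·R1: [0, 2/3, 8/3, 2/3]
R5 ← R5 + (4/3)·R1: [0, -5/3, -20/3, -5/3]
R6 ← R6 + (5/3)·R1: [0, -4/3, -16/3, -4/3]
R3 ← R3 − (1/3)·R2: [0, 0, 0, 0]
R4 ← R4 + (1/3)·R2: [0, 0, 0, 0]
R5 ← R5 − (5/6)·R2: [0, 0, 0, 0]
R6 ← R6 − (2/3)·R2: [0, 0, 0, 0]
2 nonzero rows, so rank(A) = 2.
A has 4 columns; by rank–nullity, nullity = 4 − 2 = 2.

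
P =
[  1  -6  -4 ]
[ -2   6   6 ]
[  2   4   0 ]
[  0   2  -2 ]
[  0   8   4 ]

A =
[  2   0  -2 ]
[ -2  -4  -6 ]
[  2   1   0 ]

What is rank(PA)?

2

First compute PA:
[[  6,  20,  34],
 [ -4, -18, -32],
 [ -4, -16, -28],
 [ -8, -10, -12],
 [ -8, -28, -48]]
Now row reduce the product.
R2 ← R2 + (2/3)·R1: [0, -14/3, -28/3]
R3 ← R3 + (2/3)·R1: [0, -8/3, -16/3]
R4 ← R4 + (4/3)·R1: [0, 50/3, 100/3]
R5 ← R5 + (4/3)·R1: [0, -4/3, -8/3]
R3 ← R3 − (4/7)·R2: [0, 0, 0]
R4 ← R4 + (25/7)·R2: [0, 0, 0]
R5 ← R5 − (2/7)·R2: [0, 0, 0]
2 nonzero rows, so rank(PA) = 2.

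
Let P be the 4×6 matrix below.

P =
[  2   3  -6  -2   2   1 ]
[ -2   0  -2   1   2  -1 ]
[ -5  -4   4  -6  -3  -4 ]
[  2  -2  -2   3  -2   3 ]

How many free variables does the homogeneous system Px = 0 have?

Row reduce to echelon form.
R2 ← R2 + R1: [0, 3, -8, -1, 4, 0]
R3 ← R3 + (5/2)·R1: [0, 7/2, -11, -11, 2, -3/2]
R4 ← R4 − R1: [0, -5, 4, 5, -4, 2]
R3 ← R3 − (7/6)·R2: [0, 0, -5/3, -59/6, -8/3, -3/2]
R4 ← R4 + (5/3)·R2: [0, 0, -28/3, 10/3, 8/3, 2]
R4 ← R4 − (28/5)·R3: [0, 0, 0, 292/5, 88/5, 52/5]
4 nonzero rows, so rank(P) = 4.
P has 6 columns; by rank–nullity, nullity = 6 − 4 = 2.

2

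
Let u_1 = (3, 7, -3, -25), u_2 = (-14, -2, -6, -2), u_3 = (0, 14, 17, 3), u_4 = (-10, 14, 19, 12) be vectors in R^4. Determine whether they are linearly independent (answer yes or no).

yes

Form the matrix with these vectors as rows and row reduce.
R2 ← R2 + (14/3)·R1: [0, 92/3, -20, -356/3]
R4 ← R4 + (10/3)·R1: [0, 112/3, 9, -214/3]
R3 ← R3 − (21/46)·R2: [0, 0, 601/23, 1315/23]
R4 ← R4 − (28/23)·R2: [0, 0, 767/23, 1682/23]
R4 ← R4 − (767/601)·R3: [0, 0, 0, 99/601]
4 nonzero rows, so the 4 vectors span a space of dimension 4.
Since 4 = 4, the vectors are linearly independent.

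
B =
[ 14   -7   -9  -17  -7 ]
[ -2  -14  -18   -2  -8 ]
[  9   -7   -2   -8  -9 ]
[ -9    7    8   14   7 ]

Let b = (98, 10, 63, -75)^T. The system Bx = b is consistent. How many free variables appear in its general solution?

1

Row reduce the augmented matrix [B | b].
R2 ← R2 + (1/7)·R1: [0, -15, -135/7, -31/7, -9, 24]
R3 ← R3 − (9/14)·R1: [0, -5/2, 53/14, 41/14, -9/2, 0]
R4 ← R4 + (9/14)·R1: [0, 5/2, 31/14, 43/14, 5/2, -12]
R3 ← R3 − (1/6)·R2: [0, 0, 7, 11/3, -3, -4]
R4 ← R4 + (1/6)·R2: [0, 0, -1, 7/3, 1, -8]
R4 ← R4 + (1/7)·R3: [0, 0, 0, 20/7, 4/7, -60/7]
The echelon form has 4 nonzero rows, and every pivot lies in the first 5 columns, so rank(B) = rank([B|b]) = 4.
The system is consistent.
Free variables = (unknowns) − (rank) = 5 − 4 = 1.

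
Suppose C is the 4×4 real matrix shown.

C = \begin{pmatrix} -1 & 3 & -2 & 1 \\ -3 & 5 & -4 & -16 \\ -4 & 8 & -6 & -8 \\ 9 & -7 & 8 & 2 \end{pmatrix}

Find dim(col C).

Row reduce to echelon form.
R2 ← R2 − (3)·R1: [0, -4, 2, -19]
R3 ← R3 − (4)·R1: [0, -4, 2, -12]
R4 ← R4 + (9)·R1: [0, 20, -10, 11]
R3 ← R3 − R2: [0, 0, 0, 7]
R4 ← R4 + (5)·R2: [0, 0, 0, -84]
R4 ← R4 + (12)·R3: [0, 0, 0, 0]
Echelon form has 3 nonzero rows, so rank(C) = 3.
The column space has dimension equal to the rank: 3.

3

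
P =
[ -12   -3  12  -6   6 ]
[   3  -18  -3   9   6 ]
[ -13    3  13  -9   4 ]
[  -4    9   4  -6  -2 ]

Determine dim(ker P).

Row reduce to echelon form.
R2 ← R2 + (1/4)·R1: [0, -75/4, 0, 15/2, 15/2]
R3 ← R3 − (13/12)·R1: [0, 25/4, 0, -5/2, -5/2]
R4 ← R4 − (1/3)·R1: [0, 10, 0, -4, -4]
R3 ← R3 + (1/3)·R2: [0, 0, 0, 0, 0]
R4 ← R4 + (8/15)·R2: [0, 0, 0, 0, 0]
2 nonzero rows, so rank(P) = 2.
P has 5 columns; by rank–nullity, nullity = 5 − 2 = 3.

3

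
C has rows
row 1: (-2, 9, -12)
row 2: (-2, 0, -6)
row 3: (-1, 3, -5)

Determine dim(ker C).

Row reduce to echelon form.
R2 ← R2 − R1: [0, -9, 6]
R3 ← R3 − (1/2)·R1: [0, -3/2, 1]
R3 ← R3 − (1/6)·R2: [0, 0, 0]
2 nonzero rows, so rank(C) = 2.
C has 3 columns; by rank–nullity, nullity = 3 − 2 = 1.

1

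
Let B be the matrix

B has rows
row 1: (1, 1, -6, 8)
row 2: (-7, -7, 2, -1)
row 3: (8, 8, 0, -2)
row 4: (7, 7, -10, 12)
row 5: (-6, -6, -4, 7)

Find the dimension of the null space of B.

2

Row reduce to echelon form.
R2 ← R2 + (7)·R1: [0, 0, -40, 55]
R3 ← R3 − (8)·R1: [0, 0, 48, -66]
R4 ← R4 − (7)·R1: [0, 0, 32, -44]
R5 ← R5 + (6)·R1: [0, 0, -40, 55]
R3 ← R3 + (6/5)·R2: [0, 0, 0, 0]
R4 ← R4 + (4/5)·R2: [0, 0, 0, 0]
R5 ← R5 − R2: [0, 0, 0, 0]
2 nonzero rows, so rank(B) = 2.
B has 4 columns; by rank–nullity, nullity = 4 − 2 = 2.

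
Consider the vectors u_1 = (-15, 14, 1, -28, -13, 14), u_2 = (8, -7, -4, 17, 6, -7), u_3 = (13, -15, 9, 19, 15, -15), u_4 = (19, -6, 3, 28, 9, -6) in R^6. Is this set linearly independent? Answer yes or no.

Form the matrix with these vectors as rows and row reduce.
R2 ← R2 + (8/15)·R1: [0, 7/15, -52/15, 31/15, -14/15, 7/15]
R3 ← R3 + (13/15)·R1: [0, -43/15, 148/15, -79/15, 56/15, -43/15]
R4 ← R4 + (19/15)·R1: [0, 176/15, 64/15, -112/15, -112/15, 176/15]
R3 ← R3 + (43/7)·R2: [0, 0, -80/7, 52/7, -2, 0]
R4 ← R4 − (176/7)·R2: [0, 0, 640/7, -416/7, 16, 0]
R4 ← R4 + (8)·R3: [0, 0, 0, 0, 0, 0]
3 nonzero rows, so the 4 vectors span a space of dimension 3.
Since 3 < 4, the vectors are linearly dependent.

no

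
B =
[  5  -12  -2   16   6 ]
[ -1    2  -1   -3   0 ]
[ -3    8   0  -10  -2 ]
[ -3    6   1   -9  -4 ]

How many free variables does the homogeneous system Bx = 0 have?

Row reduce to echelon form.
R2 ← R2 + (1/5)·R1: [0, -2/5, -7/5, 1/5, 6/5]
R3 ← R3 + (3/5)·R1: [0, 4/5, -6/5, -2/5, 8/5]
R4 ← R4 + (3/5)·R1: [0, -6/5, -1/5, 3/5, -2/5]
R3 ← R3 + (2)·R2: [0, 0, -4, 0, 4]
R4 ← R4 − (3)·R2: [0, 0, 4, 0, -4]
R4 ← R4 + R3: [0, 0, 0, 0, 0]
3 nonzero rows, so rank(B) = 3.
B has 5 columns; by rank–nullity, nullity = 5 − 3 = 2.

2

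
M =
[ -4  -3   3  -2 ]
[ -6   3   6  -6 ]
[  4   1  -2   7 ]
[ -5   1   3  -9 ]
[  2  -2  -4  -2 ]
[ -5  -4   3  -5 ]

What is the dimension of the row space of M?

Row reduce to echelon form.
R2 ← R2 − (3/2)·R1: [0, 15/2, 3/2, -3]
R3 ← R3 + R1: [0, -2, 1, 5]
R4 ← R4 − (5/4)·R1: [0, 19/4, -3/4, -13/2]
R5 ← R5 + (1/2)·R1: [0, -7/2, -5/2, -3]
R6 ← R6 − (5/4)·R1: [0, -1/4, -3/4, -5/2]
R3 ← R3 + (4/15)·R2: [0, 0, 7/5, 21/5]
R4 ← R4 − (19/30)·R2: [0, 0, -17/10, -23/5]
R5 ← R5 + (7/15)·R2: [0, 0, -9/5, -22/5]
R6 ← R6 + (1/30)·R2: [0, 0, -7/10, -13/5]
R4 ← R4 + (17/14)·R3: [0, 0, 0, 1/2]
R5 ← R5 + (9/7)·R3: [0, 0, 0, 1]
R6 ← R6 + (1/2)·R3: [0, 0, 0, -1/2]
R5 ← R5 − (2)·R4: [0, 0, 0, 0]
R6 ← R6 + R4: [0, 0, 0, 0]
Echelon form has 4 nonzero rows, so rank(M) = 4.
The row space has dimension equal to the rank: 4.

4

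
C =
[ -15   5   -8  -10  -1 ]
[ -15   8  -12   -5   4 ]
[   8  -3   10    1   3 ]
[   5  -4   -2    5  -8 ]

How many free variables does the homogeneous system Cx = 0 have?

2

Row reduce to echelon form.
R2 ← R2 − R1: [0, 3, -4, 5, 5]
R3 ← R3 + (8/15)·R1: [0, -1/3, 86/15, -13/3, 37/15]
R4 ← R4 + (1/3)·R1: [0, -7/3, -14/3, 5/3, -25/3]
R3 ← R3 + (1/9)·R2: [0, 0, 238/45, -34/9, 136/45]
R4 ← R4 + (7/9)·R2: [0, 0, -70/9, 50/9, -40/9]
R4 ← R4 + (25/17)·R3: [0, 0, 0, 0, 0]
3 nonzero rows, so rank(C) = 3.
C has 5 columns; by rank–nullity, nullity = 5 − 3 = 2.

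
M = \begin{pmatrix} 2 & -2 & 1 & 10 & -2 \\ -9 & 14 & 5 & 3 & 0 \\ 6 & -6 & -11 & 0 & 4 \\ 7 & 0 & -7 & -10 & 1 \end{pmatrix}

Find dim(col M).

4

Row reduce to echelon form.
R2 ← R2 + (9/2)·R1: [0, 5, 19/2, 48, -9]
R3 ← R3 − (3)·R1: [0, 0, -14, -30, 10]
R4 ← R4 − (7/2)·R1: [0, 7, -21/2, -45, 8]
R4 ← R4 − (7/5)·R2: [0, 0, -119/5, -561/5, 103/5]
R4 ← R4 − (17/10)·R3: [0, 0, 0, -306/5, 18/5]
Echelon form has 4 nonzero rows, so rank(M) = 4.
The column space has dimension equal to the rank: 4.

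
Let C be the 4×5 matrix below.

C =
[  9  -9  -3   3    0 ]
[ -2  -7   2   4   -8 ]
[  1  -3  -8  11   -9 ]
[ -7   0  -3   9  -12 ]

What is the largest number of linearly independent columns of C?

3

Row reduce to echelon form.
R2 ← R2 + (2/9)·R1: [0, -9, 4/3, 14/3, -8]
R3 ← R3 − (1/9)·R1: [0, -2, -23/3, 32/3, -9]
R4 ← R4 + (7/9)·R1: [0, -7, -16/3, 34/3, -12]
R3 ← R3 − (2/9)·R2: [0, 0, -215/27, 260/27, -65/9]
R4 ← R4 − (7/9)·R2: [0, 0, -172/27, 208/27, -52/9]
R4 ← R4 − (4/5)·R3: [0, 0, 0, 0, 0]
Echelon form has 3 nonzero rows, so rank(C) = 3.
The rank gives the maximum number of linearly independent columns: 3.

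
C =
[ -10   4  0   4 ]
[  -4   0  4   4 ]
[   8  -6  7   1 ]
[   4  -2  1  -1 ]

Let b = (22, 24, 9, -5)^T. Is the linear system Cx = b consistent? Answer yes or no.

yes

Row reduce the augmented matrix [C | b].
R2 ← R2 − (2/5)·R1: [0, -8/5, 4, 12/5, 76/5]
R3 ← R3 + (4/5)·R1: [0, -14/5, 7, 21/5, 133/5]
R4 ← R4 + (2/5)·R1: [0, -2/5, 1, 3/5, 19/5]
R3 ← R3 − (7/4)·R2: [0, 0, 0, 0, 0]
R4 ← R4 − (1/4)·R2: [0, 0, 0, 0, 0]
The echelon form has 2 nonzero rows, and every pivot lies in the first 4 columns, so rank(C) = rank([C|b]) = 2.
The system is consistent.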